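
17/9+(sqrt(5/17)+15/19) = sqrt(85)/17+458/171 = 3.22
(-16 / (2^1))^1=-8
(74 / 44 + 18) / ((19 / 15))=15.54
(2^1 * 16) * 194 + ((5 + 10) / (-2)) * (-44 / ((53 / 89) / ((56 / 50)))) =1809592 / 265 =6828.65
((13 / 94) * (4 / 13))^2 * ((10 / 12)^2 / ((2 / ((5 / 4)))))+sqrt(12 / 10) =125 / 159048+sqrt(30) / 5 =1.10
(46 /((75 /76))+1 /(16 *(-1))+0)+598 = 773461 /1200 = 644.55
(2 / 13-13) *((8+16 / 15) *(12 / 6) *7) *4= -6522.42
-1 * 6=-6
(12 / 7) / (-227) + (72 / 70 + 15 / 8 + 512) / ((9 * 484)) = 30636391 / 276867360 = 0.11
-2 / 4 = -1 / 2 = -0.50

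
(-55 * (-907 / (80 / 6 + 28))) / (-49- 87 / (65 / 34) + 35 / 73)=-710112975 / 55324336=-12.84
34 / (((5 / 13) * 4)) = 221 / 10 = 22.10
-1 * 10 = -10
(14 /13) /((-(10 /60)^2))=-504 /13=-38.77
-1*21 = -21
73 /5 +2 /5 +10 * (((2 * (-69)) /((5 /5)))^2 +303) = 193485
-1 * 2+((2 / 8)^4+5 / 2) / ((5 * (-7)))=-18561 / 8960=-2.07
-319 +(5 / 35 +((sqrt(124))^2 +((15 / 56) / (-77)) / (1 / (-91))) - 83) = -170965 / 616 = -277.54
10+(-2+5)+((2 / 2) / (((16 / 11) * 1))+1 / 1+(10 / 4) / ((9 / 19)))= 2875 / 144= 19.97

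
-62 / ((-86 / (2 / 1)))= 62 / 43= 1.44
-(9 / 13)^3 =-729 / 2197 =-0.33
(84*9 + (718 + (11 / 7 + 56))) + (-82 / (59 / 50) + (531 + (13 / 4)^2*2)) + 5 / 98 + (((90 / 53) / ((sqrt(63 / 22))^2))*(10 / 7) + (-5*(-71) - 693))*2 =234641357 / 175112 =1339.95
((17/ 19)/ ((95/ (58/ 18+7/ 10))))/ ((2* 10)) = 6001/ 3249000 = 0.00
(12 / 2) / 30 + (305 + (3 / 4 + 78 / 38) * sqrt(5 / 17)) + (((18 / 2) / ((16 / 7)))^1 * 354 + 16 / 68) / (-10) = 213 * sqrt(85) / 1292 + 225473 / 1360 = 167.31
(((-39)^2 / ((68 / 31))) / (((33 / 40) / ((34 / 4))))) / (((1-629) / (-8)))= 157170 / 1727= 91.01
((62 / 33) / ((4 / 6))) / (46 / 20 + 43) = 310 / 4983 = 0.06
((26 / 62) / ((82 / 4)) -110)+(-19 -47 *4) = -402881 / 1271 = -316.98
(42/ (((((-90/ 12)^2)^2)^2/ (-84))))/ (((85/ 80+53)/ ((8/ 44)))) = -3211264/ 2709544921875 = -0.00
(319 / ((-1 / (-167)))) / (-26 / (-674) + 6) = 1632091 / 185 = 8822.11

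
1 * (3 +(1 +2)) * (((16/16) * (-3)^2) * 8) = 432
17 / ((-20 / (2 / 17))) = -1 / 10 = -0.10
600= 600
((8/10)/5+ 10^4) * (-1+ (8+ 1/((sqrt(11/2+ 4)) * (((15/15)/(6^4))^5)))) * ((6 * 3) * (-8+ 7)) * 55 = -180982738460601841876992 * sqrt(38)/95 - 346505544/5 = -11743710813286447520936.51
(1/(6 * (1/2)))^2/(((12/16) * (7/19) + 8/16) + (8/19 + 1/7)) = 532/6417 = 0.08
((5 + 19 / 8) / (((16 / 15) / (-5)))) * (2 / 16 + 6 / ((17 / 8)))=-1774425 / 17408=-101.93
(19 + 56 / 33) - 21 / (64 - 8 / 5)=69877 / 3432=20.36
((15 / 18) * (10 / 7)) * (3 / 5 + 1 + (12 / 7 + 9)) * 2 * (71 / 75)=61202 / 2205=27.76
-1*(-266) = 266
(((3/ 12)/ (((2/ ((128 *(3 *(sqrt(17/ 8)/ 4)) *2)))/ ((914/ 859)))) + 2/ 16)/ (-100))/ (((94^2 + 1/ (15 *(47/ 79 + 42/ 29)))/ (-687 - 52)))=10377777/ 99267524960 + 14227932267 *sqrt(34)/ 2664712623145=0.03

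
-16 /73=-0.22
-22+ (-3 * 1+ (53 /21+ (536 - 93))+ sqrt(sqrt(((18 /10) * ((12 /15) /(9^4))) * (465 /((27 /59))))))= 1829^(1 /4) * sqrt(2) * 5^(3 /4) /45+ 8831 /21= 421.21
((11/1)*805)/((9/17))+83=151282/9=16809.11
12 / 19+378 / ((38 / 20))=3792 / 19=199.58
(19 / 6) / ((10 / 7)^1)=133 / 60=2.22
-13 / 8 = -1.62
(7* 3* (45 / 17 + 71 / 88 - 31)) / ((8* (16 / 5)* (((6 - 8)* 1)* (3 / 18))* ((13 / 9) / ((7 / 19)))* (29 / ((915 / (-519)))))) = -8600922225 / 8182473728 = -1.05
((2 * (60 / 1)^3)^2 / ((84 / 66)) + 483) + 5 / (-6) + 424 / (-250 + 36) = 658969346157953 / 4494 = 146633143337.33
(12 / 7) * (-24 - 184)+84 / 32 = -19821 / 56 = -353.95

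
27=27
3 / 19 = 0.16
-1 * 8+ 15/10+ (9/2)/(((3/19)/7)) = 193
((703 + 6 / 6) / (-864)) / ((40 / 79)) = -869 / 540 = -1.61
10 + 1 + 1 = 12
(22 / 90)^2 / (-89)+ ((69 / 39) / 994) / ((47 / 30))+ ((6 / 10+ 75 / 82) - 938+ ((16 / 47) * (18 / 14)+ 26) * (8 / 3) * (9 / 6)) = -11331636821021 / 13640509350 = -830.73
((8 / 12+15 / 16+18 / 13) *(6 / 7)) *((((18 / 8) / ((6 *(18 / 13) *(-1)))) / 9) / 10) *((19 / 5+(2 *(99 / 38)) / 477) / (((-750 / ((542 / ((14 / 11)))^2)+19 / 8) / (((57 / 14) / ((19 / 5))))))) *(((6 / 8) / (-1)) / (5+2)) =9943837959 / 6990319387072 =0.00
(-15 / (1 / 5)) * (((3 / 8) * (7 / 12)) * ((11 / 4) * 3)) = -17325 / 128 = -135.35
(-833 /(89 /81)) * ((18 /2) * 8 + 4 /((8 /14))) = -5330367 /89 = -59891.76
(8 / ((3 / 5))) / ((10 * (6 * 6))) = 1 / 27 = 0.04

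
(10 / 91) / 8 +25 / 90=955 / 3276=0.29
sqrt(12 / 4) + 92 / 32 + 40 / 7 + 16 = sqrt(3) + 1377 / 56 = 26.32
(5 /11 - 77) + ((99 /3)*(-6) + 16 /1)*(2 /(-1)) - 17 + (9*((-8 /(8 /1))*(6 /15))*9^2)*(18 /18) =-1163 /55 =-21.15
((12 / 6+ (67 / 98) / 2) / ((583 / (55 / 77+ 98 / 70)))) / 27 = 629 / 1999690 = 0.00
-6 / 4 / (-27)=1 / 18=0.06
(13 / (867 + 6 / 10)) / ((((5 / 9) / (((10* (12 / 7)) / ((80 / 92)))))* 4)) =897 / 6748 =0.13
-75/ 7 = -10.71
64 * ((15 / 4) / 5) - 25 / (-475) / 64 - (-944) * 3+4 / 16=3502385 / 1216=2880.25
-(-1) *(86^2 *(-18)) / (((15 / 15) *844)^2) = -16641 / 89042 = -0.19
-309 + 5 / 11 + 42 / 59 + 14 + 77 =-140725 / 649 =-216.83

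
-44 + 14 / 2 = -37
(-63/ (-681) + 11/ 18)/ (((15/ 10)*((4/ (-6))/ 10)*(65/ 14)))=-40250/ 26559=-1.52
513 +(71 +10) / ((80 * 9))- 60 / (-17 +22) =40089 / 80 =501.11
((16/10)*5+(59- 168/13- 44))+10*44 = 5851/13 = 450.08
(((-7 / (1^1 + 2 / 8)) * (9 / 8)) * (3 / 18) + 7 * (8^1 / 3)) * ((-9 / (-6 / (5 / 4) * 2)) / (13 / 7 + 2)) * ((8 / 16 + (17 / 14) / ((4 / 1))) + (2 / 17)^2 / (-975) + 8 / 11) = 280856908577 / 42847833600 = 6.55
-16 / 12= -4 / 3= -1.33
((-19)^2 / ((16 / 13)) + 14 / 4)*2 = 4749 / 8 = 593.62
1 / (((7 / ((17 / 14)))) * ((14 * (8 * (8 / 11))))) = 187 / 87808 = 0.00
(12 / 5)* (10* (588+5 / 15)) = 14120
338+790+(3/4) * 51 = 4665/4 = 1166.25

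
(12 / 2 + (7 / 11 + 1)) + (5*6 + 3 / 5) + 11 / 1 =2708 / 55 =49.24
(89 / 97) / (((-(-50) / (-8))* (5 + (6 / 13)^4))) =-10167716 / 349444925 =-0.03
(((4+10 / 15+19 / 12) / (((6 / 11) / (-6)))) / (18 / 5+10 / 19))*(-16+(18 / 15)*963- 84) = -1969825 / 112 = -17587.72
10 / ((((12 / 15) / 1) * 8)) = 1.56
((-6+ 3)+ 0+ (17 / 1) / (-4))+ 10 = 11 / 4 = 2.75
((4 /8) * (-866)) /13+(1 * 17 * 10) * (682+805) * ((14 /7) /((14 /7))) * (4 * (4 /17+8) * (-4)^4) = 27712921167 /13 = 2131763166.69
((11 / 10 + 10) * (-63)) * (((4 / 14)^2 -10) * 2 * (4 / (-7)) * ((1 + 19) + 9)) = -56319624 / 245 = -229876.02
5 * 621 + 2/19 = 3105.11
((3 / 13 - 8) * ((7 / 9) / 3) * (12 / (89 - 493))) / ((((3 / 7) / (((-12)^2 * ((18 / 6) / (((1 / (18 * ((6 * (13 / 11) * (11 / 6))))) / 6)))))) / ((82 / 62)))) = 3471552 / 31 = 111985.55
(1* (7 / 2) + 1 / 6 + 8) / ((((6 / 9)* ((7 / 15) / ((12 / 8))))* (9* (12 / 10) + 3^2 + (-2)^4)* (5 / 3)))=675 / 716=0.94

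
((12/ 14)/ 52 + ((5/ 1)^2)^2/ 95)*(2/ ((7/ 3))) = 68421/ 12103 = 5.65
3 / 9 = 1 / 3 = 0.33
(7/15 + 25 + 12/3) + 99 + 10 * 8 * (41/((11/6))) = 316397/165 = 1917.56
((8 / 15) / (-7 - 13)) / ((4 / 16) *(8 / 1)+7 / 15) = -2 / 185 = -0.01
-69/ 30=-23/ 10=-2.30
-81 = -81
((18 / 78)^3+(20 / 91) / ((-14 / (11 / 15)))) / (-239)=-251 / 77187201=-0.00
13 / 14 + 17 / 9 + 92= 11947 / 126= 94.82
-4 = -4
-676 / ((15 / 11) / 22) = -163592 / 15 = -10906.13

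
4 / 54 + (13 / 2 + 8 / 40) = 1829 / 270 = 6.77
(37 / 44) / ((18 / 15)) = 185 / 264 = 0.70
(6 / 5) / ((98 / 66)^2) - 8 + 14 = 6.54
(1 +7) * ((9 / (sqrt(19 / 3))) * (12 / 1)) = 864 * sqrt(57) / 19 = 343.32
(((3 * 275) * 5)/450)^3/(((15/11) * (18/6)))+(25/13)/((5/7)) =4826365/25272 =190.98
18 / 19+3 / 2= 93 / 38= 2.45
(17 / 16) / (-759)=-17 / 12144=-0.00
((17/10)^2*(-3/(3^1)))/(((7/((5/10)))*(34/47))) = -799/2800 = -0.29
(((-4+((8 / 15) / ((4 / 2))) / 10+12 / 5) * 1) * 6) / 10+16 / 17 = -6 / 2125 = -0.00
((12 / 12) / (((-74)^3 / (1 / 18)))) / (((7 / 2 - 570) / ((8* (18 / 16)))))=1 / 459118792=0.00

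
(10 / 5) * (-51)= -102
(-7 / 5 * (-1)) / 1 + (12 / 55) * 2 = 101 / 55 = 1.84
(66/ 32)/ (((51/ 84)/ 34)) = 231/ 2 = 115.50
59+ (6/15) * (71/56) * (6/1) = 4343/70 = 62.04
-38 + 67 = 29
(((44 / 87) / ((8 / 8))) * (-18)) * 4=-36.41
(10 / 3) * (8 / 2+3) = 70 / 3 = 23.33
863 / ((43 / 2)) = 1726 / 43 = 40.14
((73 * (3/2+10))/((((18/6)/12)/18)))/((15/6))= 120888/5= 24177.60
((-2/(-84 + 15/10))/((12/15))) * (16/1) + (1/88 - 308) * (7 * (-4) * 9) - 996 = 5056763/66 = 76617.62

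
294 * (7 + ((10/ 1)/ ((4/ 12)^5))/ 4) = 180663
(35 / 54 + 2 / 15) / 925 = 211 / 249750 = 0.00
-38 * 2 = -76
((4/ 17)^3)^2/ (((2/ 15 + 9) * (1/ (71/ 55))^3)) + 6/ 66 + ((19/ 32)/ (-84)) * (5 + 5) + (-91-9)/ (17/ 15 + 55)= -109653932192665158593/ 62260631897872900800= -1.76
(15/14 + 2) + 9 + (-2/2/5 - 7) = 341/70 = 4.87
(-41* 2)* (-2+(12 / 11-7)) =648.55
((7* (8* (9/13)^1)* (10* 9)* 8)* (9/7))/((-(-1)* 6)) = 77760/13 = 5981.54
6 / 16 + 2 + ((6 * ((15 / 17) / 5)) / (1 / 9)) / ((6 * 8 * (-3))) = 157 / 68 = 2.31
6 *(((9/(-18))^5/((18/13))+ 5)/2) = 2867/192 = 14.93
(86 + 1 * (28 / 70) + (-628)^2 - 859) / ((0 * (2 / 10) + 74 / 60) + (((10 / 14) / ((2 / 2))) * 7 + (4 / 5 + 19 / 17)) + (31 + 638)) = 200741814 / 345347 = 581.28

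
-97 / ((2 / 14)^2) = -4753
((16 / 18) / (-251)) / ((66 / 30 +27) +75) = -40 / 1176939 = -0.00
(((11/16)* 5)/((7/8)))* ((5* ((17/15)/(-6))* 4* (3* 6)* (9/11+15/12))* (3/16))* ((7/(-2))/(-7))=-3315/64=-51.80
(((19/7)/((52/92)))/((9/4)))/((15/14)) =3496/1755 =1.99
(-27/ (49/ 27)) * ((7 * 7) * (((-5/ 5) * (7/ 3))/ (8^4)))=1701/ 4096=0.42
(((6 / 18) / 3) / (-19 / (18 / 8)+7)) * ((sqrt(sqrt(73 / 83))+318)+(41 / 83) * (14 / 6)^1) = -6113 / 249 - 73^(1 / 4) * 83^(3 / 4) / 1079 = -24.62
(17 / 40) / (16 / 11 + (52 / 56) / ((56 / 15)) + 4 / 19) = 348194 / 1567935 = 0.22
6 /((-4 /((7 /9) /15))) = -7 /90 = -0.08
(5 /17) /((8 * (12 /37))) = 185 /1632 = 0.11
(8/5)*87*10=1392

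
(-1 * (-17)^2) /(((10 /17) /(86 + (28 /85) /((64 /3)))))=-33807509 /800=-42259.39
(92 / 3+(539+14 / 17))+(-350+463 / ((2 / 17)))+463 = 471137 / 102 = 4618.99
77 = 77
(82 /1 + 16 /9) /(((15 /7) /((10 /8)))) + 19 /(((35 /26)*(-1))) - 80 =-85511 /1890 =-45.24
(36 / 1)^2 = 1296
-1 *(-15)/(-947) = -15/947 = -0.02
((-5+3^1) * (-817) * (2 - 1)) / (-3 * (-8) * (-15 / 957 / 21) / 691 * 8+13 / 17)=42861537334 / 20053599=2137.35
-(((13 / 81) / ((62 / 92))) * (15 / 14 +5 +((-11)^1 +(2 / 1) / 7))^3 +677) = -2250214409 / 3445092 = -653.17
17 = 17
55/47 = 1.17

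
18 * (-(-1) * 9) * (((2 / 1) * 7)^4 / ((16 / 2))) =777924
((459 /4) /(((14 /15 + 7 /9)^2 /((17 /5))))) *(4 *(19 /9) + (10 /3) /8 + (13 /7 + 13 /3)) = 1331855055 /664048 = 2005.66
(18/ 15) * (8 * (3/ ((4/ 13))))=468/ 5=93.60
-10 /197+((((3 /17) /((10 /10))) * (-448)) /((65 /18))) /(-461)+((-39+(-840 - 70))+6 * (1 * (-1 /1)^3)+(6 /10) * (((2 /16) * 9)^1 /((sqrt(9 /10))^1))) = -95837237901 /100352785+9 * sqrt(10) /40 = -954.29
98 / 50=49 / 25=1.96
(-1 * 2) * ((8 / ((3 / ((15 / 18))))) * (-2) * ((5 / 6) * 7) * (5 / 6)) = 43.21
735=735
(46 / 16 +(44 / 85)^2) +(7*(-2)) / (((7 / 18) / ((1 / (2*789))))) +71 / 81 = 4921175489 / 1231313400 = 4.00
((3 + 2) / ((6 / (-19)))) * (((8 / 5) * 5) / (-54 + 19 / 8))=3040 / 1239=2.45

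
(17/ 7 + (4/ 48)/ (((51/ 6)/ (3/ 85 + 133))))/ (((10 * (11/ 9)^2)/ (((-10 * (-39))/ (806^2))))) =9175113/ 61161480380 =0.00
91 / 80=1.14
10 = 10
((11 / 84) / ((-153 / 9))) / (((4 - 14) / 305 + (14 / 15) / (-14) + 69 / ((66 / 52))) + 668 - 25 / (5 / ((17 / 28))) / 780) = -1919060 / 179935897333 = -0.00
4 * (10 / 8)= 5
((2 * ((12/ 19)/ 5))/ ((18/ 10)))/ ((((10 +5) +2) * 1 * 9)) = 8/ 8721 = 0.00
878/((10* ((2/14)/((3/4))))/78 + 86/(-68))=-24448788/34537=-707.90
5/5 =1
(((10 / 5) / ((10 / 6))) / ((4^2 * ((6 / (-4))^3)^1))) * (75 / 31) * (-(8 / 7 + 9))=355 / 651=0.55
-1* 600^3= -216000000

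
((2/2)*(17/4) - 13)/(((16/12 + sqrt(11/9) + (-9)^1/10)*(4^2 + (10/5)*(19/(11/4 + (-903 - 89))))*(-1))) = -771615/3360112 + 296775*sqrt(11)/1680056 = 0.36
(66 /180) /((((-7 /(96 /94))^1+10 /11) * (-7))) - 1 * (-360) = 39552368 /109865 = 360.01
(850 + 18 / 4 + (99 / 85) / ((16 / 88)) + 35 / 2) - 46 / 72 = 877.77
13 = 13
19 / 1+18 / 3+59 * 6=379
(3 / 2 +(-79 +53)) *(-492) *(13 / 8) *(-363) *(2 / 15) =-9480471 / 10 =-948047.10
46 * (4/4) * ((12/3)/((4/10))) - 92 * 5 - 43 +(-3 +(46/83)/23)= -3816/83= -45.98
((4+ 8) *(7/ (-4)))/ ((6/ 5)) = -35/ 2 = -17.50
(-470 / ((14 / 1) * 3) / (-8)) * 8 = 235 / 21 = 11.19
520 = 520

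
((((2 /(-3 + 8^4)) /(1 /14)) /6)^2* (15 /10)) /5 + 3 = 753869303 /251289735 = 3.00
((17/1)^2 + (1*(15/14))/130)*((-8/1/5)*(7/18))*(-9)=105199/65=1618.45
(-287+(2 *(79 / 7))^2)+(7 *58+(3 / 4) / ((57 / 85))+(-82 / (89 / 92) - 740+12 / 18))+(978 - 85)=694514623 / 994308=698.49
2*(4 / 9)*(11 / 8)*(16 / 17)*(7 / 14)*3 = 88 / 51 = 1.73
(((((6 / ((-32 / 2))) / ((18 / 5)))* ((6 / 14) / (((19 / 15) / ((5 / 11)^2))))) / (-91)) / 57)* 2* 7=625 / 31799768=0.00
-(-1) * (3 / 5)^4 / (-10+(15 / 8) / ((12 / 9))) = -2592 / 171875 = -0.02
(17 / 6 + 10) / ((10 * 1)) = 77 / 60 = 1.28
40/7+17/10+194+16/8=14239/70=203.41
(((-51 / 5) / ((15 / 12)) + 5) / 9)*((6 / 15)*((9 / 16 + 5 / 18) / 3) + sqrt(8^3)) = -1264*sqrt(2) / 225-9559 / 243000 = -7.98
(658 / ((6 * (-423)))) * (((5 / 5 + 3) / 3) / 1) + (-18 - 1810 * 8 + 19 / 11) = -12916487 / 891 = -14496.62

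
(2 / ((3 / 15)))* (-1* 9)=-90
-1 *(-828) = 828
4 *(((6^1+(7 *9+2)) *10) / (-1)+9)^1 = -2804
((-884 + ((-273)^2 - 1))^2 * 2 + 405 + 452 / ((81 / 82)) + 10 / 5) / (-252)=-878597145263 / 20412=-43043168.00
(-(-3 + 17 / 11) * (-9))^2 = 20736 / 121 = 171.37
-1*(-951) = 951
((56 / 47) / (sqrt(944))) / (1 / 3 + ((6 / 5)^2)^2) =26250 * sqrt(59) / 12514549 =0.02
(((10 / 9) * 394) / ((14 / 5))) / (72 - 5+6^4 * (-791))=-9850 / 64579347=-0.00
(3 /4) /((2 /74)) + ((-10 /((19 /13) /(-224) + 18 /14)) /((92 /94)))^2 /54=917407359317 /31709688300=28.93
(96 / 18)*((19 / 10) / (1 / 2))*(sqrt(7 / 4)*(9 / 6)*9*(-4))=-2736*sqrt(7) / 5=-1447.76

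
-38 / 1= -38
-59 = -59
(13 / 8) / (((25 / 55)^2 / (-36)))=-14157 / 50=-283.14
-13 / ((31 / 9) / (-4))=468 / 31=15.10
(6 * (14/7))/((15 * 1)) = 4/5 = 0.80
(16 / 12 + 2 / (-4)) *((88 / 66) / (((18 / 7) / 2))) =70 / 81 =0.86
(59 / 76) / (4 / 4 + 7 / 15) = 885 / 1672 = 0.53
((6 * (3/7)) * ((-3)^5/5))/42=-729/245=-2.98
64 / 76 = 16 / 19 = 0.84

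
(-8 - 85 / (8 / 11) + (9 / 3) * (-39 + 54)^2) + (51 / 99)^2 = 550.39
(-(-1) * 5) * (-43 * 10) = -2150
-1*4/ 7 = -0.57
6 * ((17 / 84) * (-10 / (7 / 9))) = -765 / 49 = -15.61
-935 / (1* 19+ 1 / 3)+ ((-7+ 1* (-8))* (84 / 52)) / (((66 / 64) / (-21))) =3691365 / 8294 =445.06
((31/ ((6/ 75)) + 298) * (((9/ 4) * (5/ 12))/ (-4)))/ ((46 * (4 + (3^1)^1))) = -20565/ 41216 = -0.50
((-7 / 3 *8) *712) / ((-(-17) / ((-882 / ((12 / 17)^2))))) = 4151672 / 3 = 1383890.67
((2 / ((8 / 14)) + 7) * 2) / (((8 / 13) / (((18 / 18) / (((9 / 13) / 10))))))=5915 / 12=492.92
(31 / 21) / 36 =31 / 756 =0.04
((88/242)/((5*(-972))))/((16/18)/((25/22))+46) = -5/3126222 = -0.00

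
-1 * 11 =-11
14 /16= 7 /8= 0.88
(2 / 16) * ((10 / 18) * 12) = 5 / 6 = 0.83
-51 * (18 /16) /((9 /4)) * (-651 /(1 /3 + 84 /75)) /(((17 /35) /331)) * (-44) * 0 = 0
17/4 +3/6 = 19/4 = 4.75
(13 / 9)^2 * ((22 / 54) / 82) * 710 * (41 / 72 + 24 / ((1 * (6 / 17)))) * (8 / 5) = 651629693 / 807003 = 807.47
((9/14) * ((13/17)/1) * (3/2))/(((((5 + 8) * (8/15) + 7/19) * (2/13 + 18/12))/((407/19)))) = 27857115/21296954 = 1.31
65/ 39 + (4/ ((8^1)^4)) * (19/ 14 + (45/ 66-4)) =393787/ 236544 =1.66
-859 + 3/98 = -84179/98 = -858.97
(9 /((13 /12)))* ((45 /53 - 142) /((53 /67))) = -54132516 /36517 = -1482.39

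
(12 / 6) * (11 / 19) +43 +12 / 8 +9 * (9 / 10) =5107 / 95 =53.76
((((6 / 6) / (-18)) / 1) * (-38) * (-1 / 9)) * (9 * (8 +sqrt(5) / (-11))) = -152 / 9 +19 * sqrt(5) / 99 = -16.46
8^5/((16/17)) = 34816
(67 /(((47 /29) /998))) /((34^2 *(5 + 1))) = 969557 /162996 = 5.95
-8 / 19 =-0.42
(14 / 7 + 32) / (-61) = -34 / 61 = -0.56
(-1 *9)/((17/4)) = -36/17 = -2.12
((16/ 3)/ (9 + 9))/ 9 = 8/ 243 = 0.03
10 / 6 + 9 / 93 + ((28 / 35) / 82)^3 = 1412881244 / 801206625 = 1.76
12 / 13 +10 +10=272 / 13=20.92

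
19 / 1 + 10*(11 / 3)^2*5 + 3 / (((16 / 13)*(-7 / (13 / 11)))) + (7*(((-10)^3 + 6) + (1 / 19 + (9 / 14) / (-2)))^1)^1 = -1320717701 / 210672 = -6269.07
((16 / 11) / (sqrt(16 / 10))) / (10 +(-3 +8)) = 4 * sqrt(10) / 165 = 0.08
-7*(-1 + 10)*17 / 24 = -357 / 8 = -44.62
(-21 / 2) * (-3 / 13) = 63 / 26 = 2.42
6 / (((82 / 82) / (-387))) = -2322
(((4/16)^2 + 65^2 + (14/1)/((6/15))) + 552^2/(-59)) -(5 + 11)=-868869/944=-920.41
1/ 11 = 0.09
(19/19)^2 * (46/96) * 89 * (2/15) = 2047/360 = 5.69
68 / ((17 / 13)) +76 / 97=5120 / 97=52.78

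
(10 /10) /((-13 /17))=-1.31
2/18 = 1/9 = 0.11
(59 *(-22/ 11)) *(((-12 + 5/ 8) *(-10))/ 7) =-3835/ 2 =-1917.50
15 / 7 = 2.14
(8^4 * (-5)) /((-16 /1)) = 1280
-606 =-606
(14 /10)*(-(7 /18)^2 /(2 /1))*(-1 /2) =0.05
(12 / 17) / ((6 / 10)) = 20 / 17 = 1.18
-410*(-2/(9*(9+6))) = 6.07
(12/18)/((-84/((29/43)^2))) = -841/232974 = -0.00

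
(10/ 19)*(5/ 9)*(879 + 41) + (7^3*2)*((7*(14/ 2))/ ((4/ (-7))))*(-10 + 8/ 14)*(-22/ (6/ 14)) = -4868504918/ 171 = -28470788.99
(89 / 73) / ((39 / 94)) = 8366 / 2847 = 2.94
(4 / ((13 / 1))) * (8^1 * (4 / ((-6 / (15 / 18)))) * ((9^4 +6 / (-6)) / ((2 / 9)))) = -524800 / 13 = -40369.23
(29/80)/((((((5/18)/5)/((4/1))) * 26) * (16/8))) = 261/520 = 0.50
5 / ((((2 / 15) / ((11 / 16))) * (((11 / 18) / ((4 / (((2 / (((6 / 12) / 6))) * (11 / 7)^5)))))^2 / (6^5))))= 46333002717225 / 285311670611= 162.39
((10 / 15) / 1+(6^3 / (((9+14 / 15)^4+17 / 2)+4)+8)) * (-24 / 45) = -205828040816 / 44416549215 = -4.63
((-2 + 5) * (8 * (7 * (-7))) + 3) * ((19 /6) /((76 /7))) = -2737 /8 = -342.12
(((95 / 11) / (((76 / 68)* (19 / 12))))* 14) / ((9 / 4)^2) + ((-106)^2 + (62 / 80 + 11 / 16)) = 5079132871 / 451440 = 11250.96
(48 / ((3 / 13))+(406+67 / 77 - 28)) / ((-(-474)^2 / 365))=-1832665 / 1922228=-0.95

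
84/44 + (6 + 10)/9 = 365/99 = 3.69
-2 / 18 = -1 / 9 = -0.11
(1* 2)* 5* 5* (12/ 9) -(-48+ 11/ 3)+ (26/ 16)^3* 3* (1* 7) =102969/ 512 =201.11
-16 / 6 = -8 / 3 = -2.67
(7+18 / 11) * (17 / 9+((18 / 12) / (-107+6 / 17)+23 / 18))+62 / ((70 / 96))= 33580697 / 299145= 112.26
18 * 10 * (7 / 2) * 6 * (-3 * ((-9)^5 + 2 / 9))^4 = 11167133925719579603577740 / 3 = 3722377975239859867859247.00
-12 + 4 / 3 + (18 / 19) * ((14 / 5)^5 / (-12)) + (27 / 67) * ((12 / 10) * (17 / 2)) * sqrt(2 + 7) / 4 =-1010648869 / 47737500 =-21.17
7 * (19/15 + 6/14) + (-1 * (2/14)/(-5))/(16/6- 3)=1237/105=11.78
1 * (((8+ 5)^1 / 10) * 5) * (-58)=-377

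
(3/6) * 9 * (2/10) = 9/10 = 0.90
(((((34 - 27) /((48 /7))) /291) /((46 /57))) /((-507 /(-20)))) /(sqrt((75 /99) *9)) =931 *sqrt(33) /81440424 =0.00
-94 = -94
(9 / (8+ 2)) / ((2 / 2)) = 9 / 10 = 0.90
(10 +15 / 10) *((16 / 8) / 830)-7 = -5787 / 830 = -6.97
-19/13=-1.46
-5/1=-5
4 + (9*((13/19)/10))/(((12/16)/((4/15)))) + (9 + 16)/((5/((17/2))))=44383/950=46.72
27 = 27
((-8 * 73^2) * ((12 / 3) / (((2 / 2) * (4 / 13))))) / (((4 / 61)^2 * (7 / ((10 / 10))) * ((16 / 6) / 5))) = -34524069.24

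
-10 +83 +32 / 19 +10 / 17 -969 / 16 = 76021 / 5168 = 14.71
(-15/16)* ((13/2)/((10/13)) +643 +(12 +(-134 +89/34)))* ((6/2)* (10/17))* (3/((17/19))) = -464016195/157216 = -2951.46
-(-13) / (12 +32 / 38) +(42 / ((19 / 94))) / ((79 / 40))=38903227 / 366244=106.22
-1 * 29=-29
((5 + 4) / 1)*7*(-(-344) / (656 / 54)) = 73143 / 41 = 1783.98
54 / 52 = 27 / 26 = 1.04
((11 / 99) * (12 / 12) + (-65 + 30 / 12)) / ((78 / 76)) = -21337 / 351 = -60.79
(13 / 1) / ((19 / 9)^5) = 767637 / 2476099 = 0.31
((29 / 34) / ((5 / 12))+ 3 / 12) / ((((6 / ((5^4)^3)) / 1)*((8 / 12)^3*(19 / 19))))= 343212890625 / 1088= 315453024.47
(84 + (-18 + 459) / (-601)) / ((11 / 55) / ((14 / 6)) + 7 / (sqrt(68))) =-357307020 / 35707213 + 858237450 * sqrt(17) / 35707213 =89.09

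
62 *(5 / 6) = 155 / 3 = 51.67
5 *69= 345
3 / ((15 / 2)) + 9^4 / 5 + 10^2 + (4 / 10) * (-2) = 7059 / 5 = 1411.80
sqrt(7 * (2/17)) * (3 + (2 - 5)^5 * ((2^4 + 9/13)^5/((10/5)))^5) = -6267576157851639299859453478578303434485524965854794766831323 * sqrt(238)/3838687048087548266320722392992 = -25188678947800057845828960000000.00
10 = 10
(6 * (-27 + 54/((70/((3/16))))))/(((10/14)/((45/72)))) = -45117/320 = -140.99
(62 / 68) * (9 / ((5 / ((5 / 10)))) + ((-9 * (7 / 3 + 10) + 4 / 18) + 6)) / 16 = -289819 / 48960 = -5.92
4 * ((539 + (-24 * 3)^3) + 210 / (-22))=-16399616 / 11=-1490874.18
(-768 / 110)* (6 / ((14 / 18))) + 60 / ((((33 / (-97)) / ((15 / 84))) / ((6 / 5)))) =-35286 / 385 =-91.65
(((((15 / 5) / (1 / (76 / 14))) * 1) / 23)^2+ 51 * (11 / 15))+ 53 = 11781272 / 129605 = 90.90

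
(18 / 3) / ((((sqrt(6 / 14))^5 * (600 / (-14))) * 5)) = -343 * sqrt(21) / 6750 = -0.23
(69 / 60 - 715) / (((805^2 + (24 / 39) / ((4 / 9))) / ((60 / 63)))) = -61867 / 58970401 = -0.00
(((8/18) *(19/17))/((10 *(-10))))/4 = -19/15300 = -0.00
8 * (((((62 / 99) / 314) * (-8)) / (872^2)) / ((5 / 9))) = -31 / 102592435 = -0.00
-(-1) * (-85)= -85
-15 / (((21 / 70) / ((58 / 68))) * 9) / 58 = -25 / 306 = -0.08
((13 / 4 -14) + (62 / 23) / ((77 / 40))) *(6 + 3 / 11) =-198699 / 3388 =-58.65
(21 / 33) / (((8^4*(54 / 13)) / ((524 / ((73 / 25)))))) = 298025 / 44402688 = 0.01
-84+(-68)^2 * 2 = 9164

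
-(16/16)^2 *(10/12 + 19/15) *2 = -21/5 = -4.20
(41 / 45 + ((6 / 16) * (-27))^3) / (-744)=23893853 / 17141760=1.39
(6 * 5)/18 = 5/3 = 1.67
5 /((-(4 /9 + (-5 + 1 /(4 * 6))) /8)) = 576 /65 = 8.86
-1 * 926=-926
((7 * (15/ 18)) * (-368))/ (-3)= 6440/ 9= 715.56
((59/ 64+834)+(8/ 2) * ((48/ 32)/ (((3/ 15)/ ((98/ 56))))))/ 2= 56795/ 128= 443.71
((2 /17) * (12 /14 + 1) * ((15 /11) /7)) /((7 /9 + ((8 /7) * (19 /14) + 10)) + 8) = 702 /335291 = 0.00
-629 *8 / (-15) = 335.47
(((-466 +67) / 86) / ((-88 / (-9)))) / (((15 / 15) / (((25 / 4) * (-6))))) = 269325 / 15136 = 17.79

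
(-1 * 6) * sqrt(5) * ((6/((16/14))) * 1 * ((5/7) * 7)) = -315 * sqrt(5)/2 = -352.18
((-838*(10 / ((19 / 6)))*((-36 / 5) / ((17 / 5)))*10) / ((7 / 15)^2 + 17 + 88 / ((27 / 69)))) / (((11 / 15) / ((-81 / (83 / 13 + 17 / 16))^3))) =-48692868328861286400000 / 119891246864059363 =-406141.98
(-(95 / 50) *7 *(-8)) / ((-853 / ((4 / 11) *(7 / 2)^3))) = -91238 / 46915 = -1.94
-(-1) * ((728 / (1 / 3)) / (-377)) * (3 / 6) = -84 / 29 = -2.90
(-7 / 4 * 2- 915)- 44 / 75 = -137863 / 150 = -919.09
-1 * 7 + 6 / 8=-6.25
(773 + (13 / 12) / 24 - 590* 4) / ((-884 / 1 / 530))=121116395 / 127296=951.45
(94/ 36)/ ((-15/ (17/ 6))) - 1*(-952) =1541441/ 1620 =951.51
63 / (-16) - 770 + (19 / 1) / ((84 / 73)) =-254495 / 336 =-757.43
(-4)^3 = -64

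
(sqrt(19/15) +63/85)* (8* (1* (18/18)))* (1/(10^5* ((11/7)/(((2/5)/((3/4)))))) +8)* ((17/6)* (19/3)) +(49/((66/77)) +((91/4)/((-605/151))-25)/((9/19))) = 31898706363/37812500 +5329502261* sqrt(285)/69609375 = 2136.13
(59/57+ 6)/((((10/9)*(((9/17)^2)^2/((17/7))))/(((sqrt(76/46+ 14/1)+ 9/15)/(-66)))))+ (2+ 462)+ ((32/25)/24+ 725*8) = 80146609607/12798324 - 569362657*sqrt(230)/735903630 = 6250.54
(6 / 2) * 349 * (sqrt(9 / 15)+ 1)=1047 * sqrt(15) / 5+ 1047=1858.00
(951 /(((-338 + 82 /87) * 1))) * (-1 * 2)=82737 /14662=5.64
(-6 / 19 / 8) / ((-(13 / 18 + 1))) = 27 / 1178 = 0.02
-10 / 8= -5 / 4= -1.25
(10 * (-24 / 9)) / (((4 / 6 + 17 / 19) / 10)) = -170.79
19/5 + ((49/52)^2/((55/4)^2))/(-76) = 3.80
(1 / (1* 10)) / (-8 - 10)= -1 / 180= -0.01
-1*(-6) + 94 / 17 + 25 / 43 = 12.11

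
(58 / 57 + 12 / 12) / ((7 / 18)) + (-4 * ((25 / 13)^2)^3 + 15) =-116922830335 / 641965597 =-182.13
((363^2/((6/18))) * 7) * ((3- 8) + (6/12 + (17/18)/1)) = -9838752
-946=-946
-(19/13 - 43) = 540/13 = 41.54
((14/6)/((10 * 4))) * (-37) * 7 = -1813/120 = -15.11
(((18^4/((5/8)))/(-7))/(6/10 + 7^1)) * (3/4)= -314928/133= -2367.88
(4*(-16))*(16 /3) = -1024 /3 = -341.33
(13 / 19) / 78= 1 / 114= 0.01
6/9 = 2/3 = 0.67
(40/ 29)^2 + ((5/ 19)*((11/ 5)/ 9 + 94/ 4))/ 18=11646817/ 5177196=2.25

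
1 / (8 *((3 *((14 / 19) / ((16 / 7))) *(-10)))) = -19 / 1470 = -0.01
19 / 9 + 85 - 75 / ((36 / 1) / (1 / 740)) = 464113 / 5328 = 87.11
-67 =-67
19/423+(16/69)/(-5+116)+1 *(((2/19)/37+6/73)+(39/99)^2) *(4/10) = 43224517069/302065943355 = 0.14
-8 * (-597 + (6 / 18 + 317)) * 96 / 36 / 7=53696 / 63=852.32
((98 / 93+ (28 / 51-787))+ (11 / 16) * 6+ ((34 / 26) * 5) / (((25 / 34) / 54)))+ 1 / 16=-494957513 / 1644240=-301.03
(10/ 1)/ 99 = 0.10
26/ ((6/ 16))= 208/ 3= 69.33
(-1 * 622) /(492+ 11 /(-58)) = -36076 /28525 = -1.26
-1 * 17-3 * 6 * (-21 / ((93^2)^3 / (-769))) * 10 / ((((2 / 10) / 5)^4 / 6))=-219897438193 / 7987533129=-27.53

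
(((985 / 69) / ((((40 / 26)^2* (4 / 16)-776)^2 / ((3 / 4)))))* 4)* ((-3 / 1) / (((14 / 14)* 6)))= -28132585 / 789936377056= -0.00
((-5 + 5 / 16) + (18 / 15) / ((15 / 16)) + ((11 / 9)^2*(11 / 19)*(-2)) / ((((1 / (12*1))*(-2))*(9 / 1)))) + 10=14304629 / 1846800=7.75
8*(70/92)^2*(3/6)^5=1225/8464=0.14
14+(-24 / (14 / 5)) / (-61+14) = 4666 / 329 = 14.18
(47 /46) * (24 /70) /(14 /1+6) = 0.02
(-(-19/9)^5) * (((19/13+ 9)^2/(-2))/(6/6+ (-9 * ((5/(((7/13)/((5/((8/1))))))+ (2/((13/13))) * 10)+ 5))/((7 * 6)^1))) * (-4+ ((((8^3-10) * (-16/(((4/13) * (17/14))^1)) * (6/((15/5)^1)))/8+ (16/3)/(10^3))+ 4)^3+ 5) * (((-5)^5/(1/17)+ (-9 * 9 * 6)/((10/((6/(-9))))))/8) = 82717198290745996409016731086569547072/196415346658095703125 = 421134090070535839.36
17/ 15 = 1.13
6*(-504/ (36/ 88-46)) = 66528/ 1003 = 66.33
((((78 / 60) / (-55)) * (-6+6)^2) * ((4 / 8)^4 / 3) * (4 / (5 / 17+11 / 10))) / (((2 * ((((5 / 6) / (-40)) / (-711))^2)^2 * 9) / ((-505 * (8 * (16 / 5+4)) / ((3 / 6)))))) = 0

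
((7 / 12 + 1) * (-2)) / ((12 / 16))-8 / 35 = -1402 / 315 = -4.45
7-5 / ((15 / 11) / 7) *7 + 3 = -509 / 3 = -169.67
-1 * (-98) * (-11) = -1078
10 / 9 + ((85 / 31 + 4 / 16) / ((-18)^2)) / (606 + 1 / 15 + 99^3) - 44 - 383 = -83063413968449 / 195035409792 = -425.89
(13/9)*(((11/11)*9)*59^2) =45253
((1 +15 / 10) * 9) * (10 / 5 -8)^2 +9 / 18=1621 / 2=810.50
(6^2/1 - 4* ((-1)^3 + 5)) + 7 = 27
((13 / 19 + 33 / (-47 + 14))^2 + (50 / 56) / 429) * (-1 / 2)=-441457 / 8672664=-0.05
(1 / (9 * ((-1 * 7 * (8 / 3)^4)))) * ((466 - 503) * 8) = 333 / 3584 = 0.09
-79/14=-5.64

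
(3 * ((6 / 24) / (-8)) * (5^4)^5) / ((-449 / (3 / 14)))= 858306884765625 / 201152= 4266956752.93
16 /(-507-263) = -8 /385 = -0.02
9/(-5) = -9/5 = -1.80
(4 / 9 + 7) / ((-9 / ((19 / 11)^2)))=-24187 / 9801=-2.47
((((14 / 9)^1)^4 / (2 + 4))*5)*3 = 96040 / 6561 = 14.64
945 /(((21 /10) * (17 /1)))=26.47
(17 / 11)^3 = 4913 / 1331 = 3.69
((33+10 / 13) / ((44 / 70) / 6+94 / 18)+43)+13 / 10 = 2761613 / 54535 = 50.64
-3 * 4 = -12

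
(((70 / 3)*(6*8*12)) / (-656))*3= -2520 / 41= -61.46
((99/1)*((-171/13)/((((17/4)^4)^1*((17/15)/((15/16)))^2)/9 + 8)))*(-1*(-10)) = -77132756250/361173397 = -213.56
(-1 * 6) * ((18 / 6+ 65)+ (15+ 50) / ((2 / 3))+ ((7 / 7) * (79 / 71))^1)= -70977 / 71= -999.68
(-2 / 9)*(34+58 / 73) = -5080 / 657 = -7.73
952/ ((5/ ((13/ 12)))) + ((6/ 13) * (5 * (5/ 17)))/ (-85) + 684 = 50170528/ 56355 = 890.26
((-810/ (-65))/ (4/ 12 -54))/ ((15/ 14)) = -324/ 1495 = -0.22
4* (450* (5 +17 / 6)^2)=110450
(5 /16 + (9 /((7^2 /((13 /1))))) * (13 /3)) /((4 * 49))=8357 /153664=0.05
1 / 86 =0.01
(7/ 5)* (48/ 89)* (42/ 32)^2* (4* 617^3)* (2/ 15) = 725090343831/ 4450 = 162941650.30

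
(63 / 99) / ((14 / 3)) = 3 / 22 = 0.14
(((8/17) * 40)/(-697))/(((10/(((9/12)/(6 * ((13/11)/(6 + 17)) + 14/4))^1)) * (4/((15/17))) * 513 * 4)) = -1265/22125199287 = -0.00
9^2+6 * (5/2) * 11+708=954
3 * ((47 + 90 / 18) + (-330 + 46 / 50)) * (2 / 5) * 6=-249372 / 125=-1994.98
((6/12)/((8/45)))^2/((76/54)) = 54675/9728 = 5.62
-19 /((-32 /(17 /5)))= 2.02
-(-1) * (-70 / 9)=-70 / 9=-7.78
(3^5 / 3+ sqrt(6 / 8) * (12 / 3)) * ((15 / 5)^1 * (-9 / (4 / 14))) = -15309 / 2 - 189 * sqrt(3) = -7981.86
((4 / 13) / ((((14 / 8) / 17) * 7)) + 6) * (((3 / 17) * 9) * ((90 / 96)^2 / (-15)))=-829035 / 1386112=-0.60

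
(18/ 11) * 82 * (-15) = -2012.73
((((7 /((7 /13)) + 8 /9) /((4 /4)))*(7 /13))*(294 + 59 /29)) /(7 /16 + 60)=120190000 /3281031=36.63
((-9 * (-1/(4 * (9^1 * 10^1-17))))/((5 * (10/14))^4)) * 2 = 21609/57031250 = 0.00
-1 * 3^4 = -81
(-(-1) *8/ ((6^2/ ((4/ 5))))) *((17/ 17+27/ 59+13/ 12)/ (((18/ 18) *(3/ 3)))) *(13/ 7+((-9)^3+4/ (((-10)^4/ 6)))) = -1635157103/ 4978125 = -328.47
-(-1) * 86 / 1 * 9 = 774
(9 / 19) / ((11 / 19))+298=3287 / 11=298.82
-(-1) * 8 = 8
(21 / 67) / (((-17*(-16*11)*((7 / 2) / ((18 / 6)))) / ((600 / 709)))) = 675 / 8883061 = 0.00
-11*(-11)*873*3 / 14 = 316899 / 14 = 22635.64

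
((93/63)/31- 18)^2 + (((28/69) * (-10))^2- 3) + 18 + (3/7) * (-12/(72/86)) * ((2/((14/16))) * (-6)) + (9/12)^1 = 409422203/933156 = 438.75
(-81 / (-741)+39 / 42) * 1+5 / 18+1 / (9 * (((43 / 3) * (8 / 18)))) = 3568039 / 2676492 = 1.33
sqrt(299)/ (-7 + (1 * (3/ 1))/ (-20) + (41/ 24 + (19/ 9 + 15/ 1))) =360 * sqrt(299)/ 4201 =1.48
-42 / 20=-21 / 10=-2.10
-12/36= -1/3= -0.33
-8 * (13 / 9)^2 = -1352 / 81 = -16.69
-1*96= -96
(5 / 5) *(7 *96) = 672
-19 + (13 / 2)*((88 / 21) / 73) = -28555 / 1533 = -18.63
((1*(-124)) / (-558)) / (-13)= -2 / 117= -0.02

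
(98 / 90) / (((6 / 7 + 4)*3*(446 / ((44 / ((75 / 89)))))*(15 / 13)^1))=4365361 / 575758125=0.01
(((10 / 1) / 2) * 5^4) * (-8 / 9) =-25000 / 9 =-2777.78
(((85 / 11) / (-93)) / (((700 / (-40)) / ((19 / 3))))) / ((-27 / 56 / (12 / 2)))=-10336 / 27621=-0.37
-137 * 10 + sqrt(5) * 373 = -1370 + 373 * sqrt(5) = -535.95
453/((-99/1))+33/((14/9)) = 7687/462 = 16.64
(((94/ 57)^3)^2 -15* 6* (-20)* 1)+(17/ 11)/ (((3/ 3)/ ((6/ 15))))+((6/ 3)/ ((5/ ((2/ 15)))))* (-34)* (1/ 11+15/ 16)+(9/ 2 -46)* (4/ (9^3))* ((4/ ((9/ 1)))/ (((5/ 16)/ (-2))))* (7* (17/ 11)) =309974117775434341/ 169767413882550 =1825.88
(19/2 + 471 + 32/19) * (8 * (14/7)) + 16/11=1612728/209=7716.40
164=164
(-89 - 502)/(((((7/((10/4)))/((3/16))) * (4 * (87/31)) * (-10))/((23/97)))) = 421383/5040896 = 0.08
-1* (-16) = 16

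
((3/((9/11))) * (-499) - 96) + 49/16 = -92285/48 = -1922.60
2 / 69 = 0.03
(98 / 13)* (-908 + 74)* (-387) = 31630284 / 13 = 2433098.77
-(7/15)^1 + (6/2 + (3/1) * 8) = 26.53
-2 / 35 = -0.06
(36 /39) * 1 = 12 /13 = 0.92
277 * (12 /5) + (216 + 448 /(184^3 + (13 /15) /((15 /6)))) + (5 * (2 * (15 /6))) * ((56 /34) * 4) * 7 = 40383074830484 /19856545105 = 2033.74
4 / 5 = 0.80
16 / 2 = 8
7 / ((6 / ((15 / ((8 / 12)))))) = 105 / 4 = 26.25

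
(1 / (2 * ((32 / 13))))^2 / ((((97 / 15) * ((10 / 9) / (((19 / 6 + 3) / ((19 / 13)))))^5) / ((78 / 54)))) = 4581845679288842757 / 629621661368320000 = 7.28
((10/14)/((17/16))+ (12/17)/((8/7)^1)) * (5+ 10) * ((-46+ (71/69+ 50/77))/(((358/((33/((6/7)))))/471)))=-170249230785/3919384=-43437.75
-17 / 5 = -3.40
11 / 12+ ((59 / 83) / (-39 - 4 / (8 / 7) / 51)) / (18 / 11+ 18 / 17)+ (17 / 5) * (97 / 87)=1893730309 / 402859590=4.70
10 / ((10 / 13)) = 13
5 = 5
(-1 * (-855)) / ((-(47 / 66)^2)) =-3724380 / 2209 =-1686.00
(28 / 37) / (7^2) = 0.02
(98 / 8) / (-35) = -7 / 20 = -0.35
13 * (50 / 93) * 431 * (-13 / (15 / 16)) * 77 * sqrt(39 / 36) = -448688240 * sqrt(39) / 837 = -3347738.54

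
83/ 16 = 5.19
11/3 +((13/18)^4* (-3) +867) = 869.85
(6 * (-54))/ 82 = -162/ 41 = -3.95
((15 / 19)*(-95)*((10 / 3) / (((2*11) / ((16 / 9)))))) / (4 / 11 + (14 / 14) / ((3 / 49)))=-2000 / 1653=-1.21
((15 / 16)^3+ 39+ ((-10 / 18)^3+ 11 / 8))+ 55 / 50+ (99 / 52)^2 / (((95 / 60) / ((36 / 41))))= 86754113316697 / 1965538897920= 44.14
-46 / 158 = -23 / 79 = -0.29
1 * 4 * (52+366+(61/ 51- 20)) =81436/ 51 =1596.78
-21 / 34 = -0.62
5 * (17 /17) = 5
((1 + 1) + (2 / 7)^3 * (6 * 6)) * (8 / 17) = 7792 / 5831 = 1.34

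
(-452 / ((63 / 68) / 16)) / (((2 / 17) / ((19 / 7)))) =-79421824 / 441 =-180094.84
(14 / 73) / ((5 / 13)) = 182 / 365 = 0.50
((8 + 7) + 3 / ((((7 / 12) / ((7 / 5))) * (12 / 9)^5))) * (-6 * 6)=-192483 / 320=-601.51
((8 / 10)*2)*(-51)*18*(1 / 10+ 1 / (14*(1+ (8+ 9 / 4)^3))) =-13143448 / 89425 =-146.98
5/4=1.25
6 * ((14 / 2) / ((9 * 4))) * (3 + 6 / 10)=21 / 5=4.20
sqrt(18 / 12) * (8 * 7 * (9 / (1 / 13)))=3276 * sqrt(6)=8024.53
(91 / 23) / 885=91 / 20355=0.00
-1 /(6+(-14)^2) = -1 /202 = -0.00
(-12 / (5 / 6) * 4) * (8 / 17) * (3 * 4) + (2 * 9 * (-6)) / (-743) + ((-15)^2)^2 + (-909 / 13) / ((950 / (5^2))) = 50298.03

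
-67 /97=-0.69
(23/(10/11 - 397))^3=-0.00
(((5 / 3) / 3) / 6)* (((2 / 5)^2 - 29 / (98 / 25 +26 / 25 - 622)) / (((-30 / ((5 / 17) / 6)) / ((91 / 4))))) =-0.00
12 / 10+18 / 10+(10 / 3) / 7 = 73 / 21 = 3.48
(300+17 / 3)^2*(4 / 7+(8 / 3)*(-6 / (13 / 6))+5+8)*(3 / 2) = 67631501 / 78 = 867070.53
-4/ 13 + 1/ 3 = 1/ 39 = 0.03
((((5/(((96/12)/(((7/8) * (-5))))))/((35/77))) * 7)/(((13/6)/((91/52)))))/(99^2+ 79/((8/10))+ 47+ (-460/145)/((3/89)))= -4923765/1426346272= -0.00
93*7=651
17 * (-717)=-12189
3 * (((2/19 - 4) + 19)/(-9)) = -287/57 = -5.04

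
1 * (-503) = -503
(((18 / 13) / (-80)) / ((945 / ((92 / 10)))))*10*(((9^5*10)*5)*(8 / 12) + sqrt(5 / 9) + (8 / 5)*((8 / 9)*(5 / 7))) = -1426034086 / 429975 - 23*sqrt(5) / 40950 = -3316.55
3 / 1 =3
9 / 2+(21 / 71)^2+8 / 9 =496915 / 90738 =5.48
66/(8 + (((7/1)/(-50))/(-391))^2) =764405000/92655153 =8.25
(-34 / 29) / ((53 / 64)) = -1.42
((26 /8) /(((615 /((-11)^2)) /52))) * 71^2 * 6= 206166818 /205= 1005691.80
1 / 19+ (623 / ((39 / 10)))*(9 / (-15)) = -23661 / 247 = -95.79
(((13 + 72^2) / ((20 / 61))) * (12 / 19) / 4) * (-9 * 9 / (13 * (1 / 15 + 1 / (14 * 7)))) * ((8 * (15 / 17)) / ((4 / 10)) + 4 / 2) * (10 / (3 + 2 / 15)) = -283670314637850 / 22300889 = -12720134.82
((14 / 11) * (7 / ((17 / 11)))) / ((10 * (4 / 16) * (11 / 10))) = 392 / 187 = 2.10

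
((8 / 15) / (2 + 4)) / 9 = 4 / 405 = 0.01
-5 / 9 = -0.56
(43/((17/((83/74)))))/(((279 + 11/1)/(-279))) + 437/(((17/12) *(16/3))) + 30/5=11146857/182410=61.11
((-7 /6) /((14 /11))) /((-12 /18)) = 11 /8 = 1.38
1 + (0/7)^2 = 1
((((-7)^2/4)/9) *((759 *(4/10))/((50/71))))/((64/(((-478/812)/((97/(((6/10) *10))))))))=-30052099/90016000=-0.33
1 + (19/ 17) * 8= 9.94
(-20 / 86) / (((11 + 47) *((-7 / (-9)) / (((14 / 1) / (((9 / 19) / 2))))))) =-380 / 1247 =-0.30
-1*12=-12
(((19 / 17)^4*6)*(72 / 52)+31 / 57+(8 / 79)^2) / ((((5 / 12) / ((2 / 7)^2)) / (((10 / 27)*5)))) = 119335009332640 / 24333726671163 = 4.90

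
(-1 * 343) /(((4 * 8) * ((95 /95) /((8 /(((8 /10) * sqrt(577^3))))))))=-1715 * sqrt(577) /5326864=-0.01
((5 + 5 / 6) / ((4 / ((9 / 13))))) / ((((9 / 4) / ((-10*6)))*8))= -175 / 52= -3.37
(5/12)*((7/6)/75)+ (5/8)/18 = 89/2160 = 0.04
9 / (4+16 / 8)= 1.50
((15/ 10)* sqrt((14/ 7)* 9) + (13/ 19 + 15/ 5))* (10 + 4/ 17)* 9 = 109620/ 323 + 7047* sqrt(2)/ 17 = 925.61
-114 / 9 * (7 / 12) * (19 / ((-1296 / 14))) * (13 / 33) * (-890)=-102330865 / 192456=-531.71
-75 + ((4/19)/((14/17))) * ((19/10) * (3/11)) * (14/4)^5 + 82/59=-419071/103840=-4.04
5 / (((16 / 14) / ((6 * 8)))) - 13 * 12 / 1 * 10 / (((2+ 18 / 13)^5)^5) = 3202183533234774622390996653854202965498745 / 15248493015410241058780455633828947427328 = 210.00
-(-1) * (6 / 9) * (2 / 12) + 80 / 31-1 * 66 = -17663 / 279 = -63.31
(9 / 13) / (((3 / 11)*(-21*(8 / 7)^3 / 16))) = -539 / 416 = -1.30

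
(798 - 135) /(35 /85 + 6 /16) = 90168 /107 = 842.69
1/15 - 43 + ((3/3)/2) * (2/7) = -4493/105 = -42.79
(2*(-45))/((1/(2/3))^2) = -40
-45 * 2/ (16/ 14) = -315/ 4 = -78.75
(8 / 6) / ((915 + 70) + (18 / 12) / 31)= 248 / 183219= 0.00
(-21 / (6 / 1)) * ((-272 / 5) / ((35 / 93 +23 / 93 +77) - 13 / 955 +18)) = 1.99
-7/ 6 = -1.17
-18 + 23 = 5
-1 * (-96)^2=-9216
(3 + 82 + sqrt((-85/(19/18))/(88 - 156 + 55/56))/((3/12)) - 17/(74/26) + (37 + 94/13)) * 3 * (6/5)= 96 * sqrt(4714185)/13205 + 1067166/2405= 459.51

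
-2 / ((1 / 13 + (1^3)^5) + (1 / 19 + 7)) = -247 / 1004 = -0.25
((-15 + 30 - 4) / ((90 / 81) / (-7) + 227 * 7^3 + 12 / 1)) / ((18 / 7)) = 49 / 891998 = 0.00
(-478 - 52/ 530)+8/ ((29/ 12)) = -3648744/ 7685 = -474.79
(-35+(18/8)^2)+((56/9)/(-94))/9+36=368831/60912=6.06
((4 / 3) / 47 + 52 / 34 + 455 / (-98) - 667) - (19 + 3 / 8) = -92547605 / 134232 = -689.46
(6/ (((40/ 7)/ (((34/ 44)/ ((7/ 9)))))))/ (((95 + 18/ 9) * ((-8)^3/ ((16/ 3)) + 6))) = -51/ 426800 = -0.00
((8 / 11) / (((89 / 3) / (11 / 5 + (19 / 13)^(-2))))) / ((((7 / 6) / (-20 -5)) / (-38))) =990720 / 18601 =53.26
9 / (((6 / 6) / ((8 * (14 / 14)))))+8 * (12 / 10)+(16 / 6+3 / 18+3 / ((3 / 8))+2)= 2833 / 30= 94.43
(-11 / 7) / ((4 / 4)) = -11 / 7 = -1.57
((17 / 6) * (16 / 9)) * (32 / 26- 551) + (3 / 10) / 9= -9719803 / 3510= -2769.17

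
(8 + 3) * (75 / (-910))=-165 / 182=-0.91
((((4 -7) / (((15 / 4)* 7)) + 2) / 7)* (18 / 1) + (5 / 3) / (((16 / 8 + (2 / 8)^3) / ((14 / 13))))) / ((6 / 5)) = 3537214 / 739557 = 4.78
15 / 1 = 15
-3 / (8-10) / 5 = 3 / 10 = 0.30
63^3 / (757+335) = 11907 / 52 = 228.98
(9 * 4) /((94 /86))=1548 /47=32.94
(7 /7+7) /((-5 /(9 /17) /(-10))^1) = 144 /17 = 8.47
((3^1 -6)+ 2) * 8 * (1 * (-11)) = 88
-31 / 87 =-0.36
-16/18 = -8/9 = -0.89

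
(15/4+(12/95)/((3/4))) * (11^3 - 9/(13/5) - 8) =12771153/2470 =5170.51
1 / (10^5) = 1 / 100000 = 0.00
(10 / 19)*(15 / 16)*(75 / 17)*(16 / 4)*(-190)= -28125 / 17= -1654.41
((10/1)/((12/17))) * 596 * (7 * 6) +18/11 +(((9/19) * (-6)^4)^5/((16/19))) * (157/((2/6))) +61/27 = 1887534631848090292742705/38705337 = 48766779419801726.38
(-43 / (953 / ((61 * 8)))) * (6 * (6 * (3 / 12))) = -188856 / 953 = -198.17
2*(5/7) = 10/7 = 1.43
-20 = -20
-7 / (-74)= 7 / 74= 0.09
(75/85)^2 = 225/289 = 0.78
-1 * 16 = -16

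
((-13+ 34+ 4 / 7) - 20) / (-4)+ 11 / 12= 11 / 21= 0.52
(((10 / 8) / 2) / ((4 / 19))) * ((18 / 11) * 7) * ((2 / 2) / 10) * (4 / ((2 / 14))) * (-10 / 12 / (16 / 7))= -97755 / 2816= -34.71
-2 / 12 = -1 / 6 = -0.17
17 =17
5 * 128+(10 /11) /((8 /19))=28255 /44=642.16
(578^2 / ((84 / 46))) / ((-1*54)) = -1920983 / 567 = -3387.98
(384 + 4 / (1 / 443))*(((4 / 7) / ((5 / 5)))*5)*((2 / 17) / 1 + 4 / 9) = 529760 / 153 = 3462.48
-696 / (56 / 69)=-6003 / 7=-857.57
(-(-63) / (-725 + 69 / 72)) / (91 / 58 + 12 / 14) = -613872 / 17116345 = -0.04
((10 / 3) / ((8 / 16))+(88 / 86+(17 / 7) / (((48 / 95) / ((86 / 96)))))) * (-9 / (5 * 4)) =-8319127 / 1541120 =-5.40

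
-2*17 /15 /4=-17 /30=-0.57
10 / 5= 2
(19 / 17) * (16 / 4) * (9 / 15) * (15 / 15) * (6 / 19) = 72 / 85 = 0.85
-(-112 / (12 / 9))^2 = -7056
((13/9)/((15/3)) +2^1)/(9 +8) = 103/765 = 0.13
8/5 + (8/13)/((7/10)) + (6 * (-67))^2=161606.48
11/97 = 0.11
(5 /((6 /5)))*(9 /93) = 25 /62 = 0.40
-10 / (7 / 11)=-110 / 7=-15.71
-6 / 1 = -6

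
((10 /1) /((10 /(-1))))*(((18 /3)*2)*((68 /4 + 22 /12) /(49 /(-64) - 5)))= 39.20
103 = 103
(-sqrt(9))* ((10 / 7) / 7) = -0.61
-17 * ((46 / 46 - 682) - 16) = 11849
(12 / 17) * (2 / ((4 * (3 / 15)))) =30 / 17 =1.76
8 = 8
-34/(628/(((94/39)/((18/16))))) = -0.12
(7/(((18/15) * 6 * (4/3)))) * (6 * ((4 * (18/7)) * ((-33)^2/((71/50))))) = 2450250/71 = 34510.56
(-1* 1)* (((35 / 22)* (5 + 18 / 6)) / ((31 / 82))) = -33.67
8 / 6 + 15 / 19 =2.12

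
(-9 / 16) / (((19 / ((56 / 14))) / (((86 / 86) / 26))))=-9 / 1976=-0.00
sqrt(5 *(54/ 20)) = 3 *sqrt(6)/ 2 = 3.67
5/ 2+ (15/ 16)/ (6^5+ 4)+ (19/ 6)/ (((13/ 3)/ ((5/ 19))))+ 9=3784231/ 323648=11.69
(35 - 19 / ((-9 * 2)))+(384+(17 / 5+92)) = 46391 / 90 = 515.46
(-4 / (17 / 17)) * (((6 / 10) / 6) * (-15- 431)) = 892 / 5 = 178.40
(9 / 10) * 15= 27 / 2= 13.50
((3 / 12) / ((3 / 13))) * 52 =169 / 3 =56.33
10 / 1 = 10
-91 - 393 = -484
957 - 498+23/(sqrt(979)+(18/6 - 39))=144675/317 - 23*sqrt(979)/317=454.12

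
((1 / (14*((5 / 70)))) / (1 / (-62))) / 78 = -31 / 39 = -0.79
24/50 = 12/25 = 0.48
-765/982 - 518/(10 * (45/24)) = -28.41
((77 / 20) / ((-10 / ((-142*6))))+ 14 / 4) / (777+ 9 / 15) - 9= -10417 / 1215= -8.57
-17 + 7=-10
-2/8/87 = -1/348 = -0.00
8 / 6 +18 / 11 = 98 / 33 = 2.97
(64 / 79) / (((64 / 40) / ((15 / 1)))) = 600 / 79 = 7.59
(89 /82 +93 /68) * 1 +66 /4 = 52841 /2788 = 18.95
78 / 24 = 13 / 4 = 3.25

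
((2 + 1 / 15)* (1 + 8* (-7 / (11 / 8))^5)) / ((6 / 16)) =-1092611902936 / 7247295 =-150761.34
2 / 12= 1 / 6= 0.17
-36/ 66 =-6/ 11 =-0.55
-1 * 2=-2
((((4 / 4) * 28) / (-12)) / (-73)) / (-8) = -7 / 1752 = -0.00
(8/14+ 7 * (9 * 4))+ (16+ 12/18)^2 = 33412/63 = 530.35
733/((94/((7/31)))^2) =0.00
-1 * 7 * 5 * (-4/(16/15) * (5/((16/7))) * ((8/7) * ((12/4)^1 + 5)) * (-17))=-44625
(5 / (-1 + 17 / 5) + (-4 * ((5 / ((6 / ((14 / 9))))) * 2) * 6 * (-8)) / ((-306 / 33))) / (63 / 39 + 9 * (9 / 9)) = -1231555 / 253368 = -4.86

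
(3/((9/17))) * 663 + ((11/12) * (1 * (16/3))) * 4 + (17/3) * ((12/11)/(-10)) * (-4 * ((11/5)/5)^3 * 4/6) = 2655489361/703125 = 3776.70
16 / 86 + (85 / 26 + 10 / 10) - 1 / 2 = 2211 / 559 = 3.96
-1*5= -5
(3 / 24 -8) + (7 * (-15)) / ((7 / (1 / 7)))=-561 / 56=-10.02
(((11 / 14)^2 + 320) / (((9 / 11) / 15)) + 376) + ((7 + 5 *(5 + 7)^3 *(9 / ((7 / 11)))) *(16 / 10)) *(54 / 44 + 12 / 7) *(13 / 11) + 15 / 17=1382809915757 / 2015860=685965.25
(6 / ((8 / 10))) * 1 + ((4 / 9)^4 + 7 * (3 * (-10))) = -2656693 / 13122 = -202.46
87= 87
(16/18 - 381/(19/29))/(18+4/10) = -496445/15732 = -31.56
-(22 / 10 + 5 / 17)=-212 / 85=-2.49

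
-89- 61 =-150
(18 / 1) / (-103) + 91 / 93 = 7699 / 9579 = 0.80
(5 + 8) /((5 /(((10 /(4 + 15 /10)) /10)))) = 26 /55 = 0.47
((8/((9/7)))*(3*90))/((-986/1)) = -840/493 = -1.70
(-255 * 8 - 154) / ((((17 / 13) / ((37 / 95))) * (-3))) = 1055314 / 4845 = 217.82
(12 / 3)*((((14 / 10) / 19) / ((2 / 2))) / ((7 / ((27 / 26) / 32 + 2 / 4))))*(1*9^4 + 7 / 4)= 11629193 / 79040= 147.13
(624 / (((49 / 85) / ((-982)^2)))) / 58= 25573872480 / 1421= 17997095.34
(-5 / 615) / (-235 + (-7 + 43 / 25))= 0.00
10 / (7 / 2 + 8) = 20 / 23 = 0.87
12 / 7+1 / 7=13 / 7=1.86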